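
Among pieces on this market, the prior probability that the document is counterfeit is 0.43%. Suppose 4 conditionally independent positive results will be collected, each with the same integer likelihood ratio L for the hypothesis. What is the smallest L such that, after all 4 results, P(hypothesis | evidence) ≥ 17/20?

7

Prior odds = 0.0043/0.9957 = 43/9957.
Target odds = 0.85/0.15 = 17/3.
Need L⁴ ≥ 17/3 ÷ (43/9957) = 56423/43.
6⁴ = 1296 < 56423/43 ≤ 2401 = 7⁴, so L = 7.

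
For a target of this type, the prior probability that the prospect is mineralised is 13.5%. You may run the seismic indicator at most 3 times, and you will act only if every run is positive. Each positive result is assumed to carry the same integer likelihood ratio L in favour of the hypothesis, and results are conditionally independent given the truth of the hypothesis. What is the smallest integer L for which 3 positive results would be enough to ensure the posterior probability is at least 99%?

Prior odds = 0.135/0.865 = 27/173.
Target odds = 0.99/0.01 = 99.
Need L³ ≥ 99 ÷ (27/173) = 1903/3.
8³ = 512 < 1903/3 ≤ 729 = 9³, so L = 9.

9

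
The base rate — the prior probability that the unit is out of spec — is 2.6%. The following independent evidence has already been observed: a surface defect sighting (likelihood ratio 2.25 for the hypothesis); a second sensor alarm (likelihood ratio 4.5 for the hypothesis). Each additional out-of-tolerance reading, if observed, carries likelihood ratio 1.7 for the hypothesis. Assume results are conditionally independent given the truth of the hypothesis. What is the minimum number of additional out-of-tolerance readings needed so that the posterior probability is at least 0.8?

6

Prior odds = 0.026/0.974 = 13/487.
Combined Bayes factor of the evidence already in hand = 2.25 × 4.5 = 10.125.
Odds after that evidence = (13/487) × 10.125 = 1053/3896.
Target odds = 0.8/0.2 = 4.
Need 1.7ⁿ ≥ 4 ÷ (1053/3896) = 15584/1053.
1.7⁵ = 1419857/100000 falls short of 15584/1053 but 1.7⁶ = 24137569/1000000 reaches it, so n = 6.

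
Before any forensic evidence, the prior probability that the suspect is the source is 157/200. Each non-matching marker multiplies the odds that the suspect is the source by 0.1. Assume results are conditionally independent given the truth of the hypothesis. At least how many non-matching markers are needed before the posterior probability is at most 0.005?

Prior odds: 0.785 ÷ 0.215 = 157/43.
Likelihood ratio per non-matching marker = 0.1.
Target posterior odds = 0.005/0.995 = 1/199.
Need (157/43) × 0.1ⁿ ≤ 1/199, i.e. 0.1ⁿ ≤ 43/31243.
0.1² = 0.01 is still above 43/31243 but 0.1³ = 0.001 is at or below it, so n = 3.

3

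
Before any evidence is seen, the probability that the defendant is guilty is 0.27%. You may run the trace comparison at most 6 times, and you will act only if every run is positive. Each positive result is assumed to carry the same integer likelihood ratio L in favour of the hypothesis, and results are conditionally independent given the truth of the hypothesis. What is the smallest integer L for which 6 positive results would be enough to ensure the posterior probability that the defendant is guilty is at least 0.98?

Prior odds = 0.0027/0.9973 = 27/9973.
Target odds = 0.98/0.02 = 49.
Need L⁶ ≥ 49 ÷ (27/9973) = 488677/27.
5⁶ = 15625 < 488677/27 ≤ 46656 = 6⁶, so L = 6.

6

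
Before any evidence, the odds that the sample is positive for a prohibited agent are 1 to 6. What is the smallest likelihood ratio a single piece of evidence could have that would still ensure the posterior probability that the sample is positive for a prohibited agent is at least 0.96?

144

Prior odds = 1/6.
Target odds = 0.96/0.04 = 24.
Required Bayes factor = 24 ÷ (1/6) = 144.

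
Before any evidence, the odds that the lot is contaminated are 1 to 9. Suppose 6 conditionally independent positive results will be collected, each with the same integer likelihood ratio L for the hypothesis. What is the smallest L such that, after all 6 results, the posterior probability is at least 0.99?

Prior odds = 1/9.
Target odds = 0.99/0.01 = 99.
Need L⁶ ≥ 99 ÷ (1/9) = 891.
3⁶ = 729 < 891 ≤ 4096 = 4⁶, so L = 4.

4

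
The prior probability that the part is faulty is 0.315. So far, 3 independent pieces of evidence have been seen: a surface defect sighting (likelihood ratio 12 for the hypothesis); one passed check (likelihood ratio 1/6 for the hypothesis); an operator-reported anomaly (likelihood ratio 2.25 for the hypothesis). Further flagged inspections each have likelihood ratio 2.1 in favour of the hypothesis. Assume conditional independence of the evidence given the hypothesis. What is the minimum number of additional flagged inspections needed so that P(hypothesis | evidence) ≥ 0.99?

6

Prior odds = 0.315/0.685 = 63/137.
Combined Bayes factor of the evidence already in hand = 12 × (1/6) × 2.25 = 4.5.
Odds after that evidence = (63/137) × 4.5 = 567/274.
Target odds = 0.99/0.01 = 99.
Need 2.1ⁿ ≥ 99 ÷ (567/274) = 3014/63.
2.1⁵ = 4084101/100000 falls short of 3014/63 but 2.1⁶ = 85766121/1000000 reaches it, so n = 6.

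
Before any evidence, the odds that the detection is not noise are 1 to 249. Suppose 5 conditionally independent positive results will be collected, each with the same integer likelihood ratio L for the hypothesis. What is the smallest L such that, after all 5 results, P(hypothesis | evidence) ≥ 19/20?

6

Prior odds = 1/249.
Target odds = 0.95/0.05 = 19.
Need L⁵ ≥ 19 ÷ (1/249) = 4731.
5⁵ = 3125 < 4731 ≤ 7776 = 6⁵, so L = 6.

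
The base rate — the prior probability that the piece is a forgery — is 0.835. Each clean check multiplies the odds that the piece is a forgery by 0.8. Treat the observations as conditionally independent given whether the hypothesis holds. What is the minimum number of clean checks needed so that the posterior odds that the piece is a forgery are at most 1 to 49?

25

Prior odds = 0.835/0.165 = 167/33.
Likelihood ratio per clean check = 0.8.
Target odds = 1/49.
Require 0.8ⁿ ≤ 1/49 ÷ (167/33) = 33/8183.
0.8²⁴ ≈0.00472237 is still above 33/8183 but 0.8²⁵ ≈0.00377789 is at or below it, so n = 25.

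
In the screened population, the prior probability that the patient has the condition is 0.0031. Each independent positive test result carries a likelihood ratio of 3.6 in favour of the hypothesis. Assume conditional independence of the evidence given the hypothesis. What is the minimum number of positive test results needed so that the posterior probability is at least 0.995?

Prior odds: 0.0031 ÷ 0.9969 = 31/9969.
Likelihood ratio per positive test result = 3.6.
Target odds: 0.995 ÷ 0.005 = 199.
Require 3.6ⁿ ≥ 199 ÷ (31/9969) = 1983831/31.
3.6⁸ ≈28211.1 falls short of 1983831/31 but 3.6⁹ ≈101560 reaches it, so n = 9.

9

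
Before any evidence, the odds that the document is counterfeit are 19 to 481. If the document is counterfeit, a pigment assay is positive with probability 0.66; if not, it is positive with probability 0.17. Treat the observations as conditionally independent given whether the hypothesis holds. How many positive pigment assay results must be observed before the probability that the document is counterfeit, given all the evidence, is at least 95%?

5

Prior odds = 19/481.
Likelihood ratio of a positive = 0.66/0.17 = 66/17.
Target posterior odds = 0.95/0.05 = 19.
Need (19/481) × (66/17)ⁿ ≥ 19, i.e. (66/17)ⁿ ≥ 481.
(66/17)⁴ = 18974736/83521 falls short of 481 but (66/17)⁵ ≈882.013 reaches it, so n = 5.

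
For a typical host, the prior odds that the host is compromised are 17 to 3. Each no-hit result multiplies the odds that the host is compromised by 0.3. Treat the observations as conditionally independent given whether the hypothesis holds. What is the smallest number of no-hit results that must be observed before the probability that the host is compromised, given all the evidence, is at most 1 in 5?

3

Prior odds = 17/3.
Likelihood ratio per no-hit result = 0.3.
Target odds: 0.2 ÷ 0.8 = 0.25.
Require 0.3ⁿ ≤ 0.25 ÷ (17/3) = 3/68.
0.3² = 0.09 is still above 3/68 but 0.3³ = 0.027 is at or below it, so n = 3.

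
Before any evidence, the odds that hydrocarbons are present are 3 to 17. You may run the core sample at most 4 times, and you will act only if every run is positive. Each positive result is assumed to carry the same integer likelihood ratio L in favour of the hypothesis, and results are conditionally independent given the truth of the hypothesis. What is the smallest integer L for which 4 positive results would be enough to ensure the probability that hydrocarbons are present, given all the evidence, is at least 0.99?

Prior odds = 3/17.
Target odds = 0.99/0.01 = 99.
Need L⁴ ≥ 99 ÷ (3/17) = 561.
4⁴ = 256 < 561 ≤ 625 = 5⁴, so L = 5.

5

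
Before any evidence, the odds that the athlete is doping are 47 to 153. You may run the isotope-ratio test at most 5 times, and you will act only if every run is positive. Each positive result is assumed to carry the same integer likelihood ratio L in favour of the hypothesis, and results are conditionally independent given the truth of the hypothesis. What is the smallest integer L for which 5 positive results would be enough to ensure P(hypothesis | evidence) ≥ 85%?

Prior odds = 47/153.
Target odds = 0.85/0.15 = 17/3.
Need L⁵ ≥ 17/3 ÷ (47/153) = 867/47.
1⁵ = 1 < 867/47 ≤ 32 = 2⁵, so L = 2.

2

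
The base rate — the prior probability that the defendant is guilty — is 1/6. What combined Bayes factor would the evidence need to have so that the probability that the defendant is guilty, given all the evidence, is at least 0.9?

Prior odds = (1/6)/(5/6) = 0.2.
Target odds = 0.9/0.1 = 9.
Required Bayes factor = 9 ÷ 0.2 = 45.

45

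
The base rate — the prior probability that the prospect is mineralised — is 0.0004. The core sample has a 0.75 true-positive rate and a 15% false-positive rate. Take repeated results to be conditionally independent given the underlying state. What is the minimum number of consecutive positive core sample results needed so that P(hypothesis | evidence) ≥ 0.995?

Prior odds = 0.0004/0.9996 = 1/2499.
Likelihood ratio of a positive result = 0.75/0.15 = 5.
Target odds: 0.995 ÷ 0.005 = 199.
Need (1/2499) × 5ⁿ ≥ 199, i.e. 5ⁿ ≥ 497301.
5⁸ = 390625 falls short of 497301 but 5⁹ = 1953125 reaches it, so n = 9.

9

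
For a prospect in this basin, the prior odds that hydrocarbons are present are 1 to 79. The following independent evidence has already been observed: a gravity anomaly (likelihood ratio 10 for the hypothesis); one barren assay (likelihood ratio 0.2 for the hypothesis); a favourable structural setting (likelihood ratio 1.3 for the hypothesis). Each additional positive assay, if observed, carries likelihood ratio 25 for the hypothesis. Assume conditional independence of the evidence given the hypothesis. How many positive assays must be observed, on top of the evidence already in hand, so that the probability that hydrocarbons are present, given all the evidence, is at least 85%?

Prior odds = 1/79.
Combined Bayes factor of the evidence already in hand = 10 × 0.2 × 1.3 = 2.6.
Odds after that evidence = (1/79) × 2.6 = 13/395.
Target odds = 0.85/0.15 = 17/3.
Need 25ⁿ ≥ 17/3 ÷ (13/395) = 6715/39.
25¹ = 25 falls short of 6715/39 but 25² = 625 reaches it, so n = 2.

2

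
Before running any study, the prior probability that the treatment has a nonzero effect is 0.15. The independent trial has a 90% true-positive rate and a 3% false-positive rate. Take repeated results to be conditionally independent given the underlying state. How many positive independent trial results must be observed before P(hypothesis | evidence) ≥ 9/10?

2

Prior odds = 0.15/0.85 = 3/17.
Likelihood ratio of a positive result = 0.9/0.03 = 30.
Target odds: 0.9 ÷ 0.1 = 9.
Require 30ⁿ ≥ 9 ÷ (3/17) = 51.
30¹ = 30 falls short of 51 but 30² = 900 reaches it, so n = 2.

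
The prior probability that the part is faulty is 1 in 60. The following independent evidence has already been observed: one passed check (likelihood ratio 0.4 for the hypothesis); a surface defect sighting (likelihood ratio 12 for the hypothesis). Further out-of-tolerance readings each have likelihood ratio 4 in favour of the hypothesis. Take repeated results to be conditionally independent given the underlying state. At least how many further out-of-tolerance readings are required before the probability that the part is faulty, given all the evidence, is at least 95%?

Prior odds = (1/60)/(59/60) = 1/59.
Combined Bayes factor of the evidence already in hand = 0.4 × 12 = 4.8.
Odds after that evidence = (1/59) × 4.8 = 24/295.
Target odds = 0.95/0.05 = 19.
Need 4ⁿ ≥ 19 ÷ (24/295) = 5605/24.
4³ = 64 falls short of 5605/24 but 4⁴ = 256 reaches it, so n = 4.

4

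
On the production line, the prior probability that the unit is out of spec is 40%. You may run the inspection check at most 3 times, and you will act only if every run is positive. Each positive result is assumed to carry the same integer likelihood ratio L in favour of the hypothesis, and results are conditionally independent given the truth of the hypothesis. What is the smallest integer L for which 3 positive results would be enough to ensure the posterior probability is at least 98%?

5

Prior odds = 0.4/0.6 = 2/3.
Target odds = 0.98/0.02 = 49.
Need L³ ≥ 49 ÷ (2/3) = 73.5.
4³ = 64 < 73.5 ≤ 125 = 5³, so L = 5.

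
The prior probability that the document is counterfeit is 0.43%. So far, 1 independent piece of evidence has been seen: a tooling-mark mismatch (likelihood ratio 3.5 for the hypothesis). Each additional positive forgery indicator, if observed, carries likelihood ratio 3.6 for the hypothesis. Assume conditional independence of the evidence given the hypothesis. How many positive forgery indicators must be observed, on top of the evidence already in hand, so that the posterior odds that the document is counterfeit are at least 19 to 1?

6

Prior odds = 0.0043/0.9957 = 43/9957.
Bayes factor of the evidence already in hand = 3.5.
Odds after that evidence = (43/9957) × 3.5 = 301/19914.
Target odds = 19.
Need 3.6ⁿ ≥ 19 ÷ (301/19914) = 378366/301.
3.6⁵ = 604.66176 falls short of 378366/301 but 3.6⁶ = 34012224/15625 reaches it, so n = 6.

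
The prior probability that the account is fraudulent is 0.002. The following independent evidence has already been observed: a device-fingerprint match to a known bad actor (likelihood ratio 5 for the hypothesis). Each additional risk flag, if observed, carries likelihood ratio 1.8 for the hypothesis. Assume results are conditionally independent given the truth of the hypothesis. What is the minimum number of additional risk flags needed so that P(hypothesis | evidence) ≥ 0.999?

20

Prior odds = 0.002/0.998 = 1/499.
Bayes factor of the evidence already in hand = 5.
Odds after that evidence = (1/499) × 5 = 5/499.
Target odds = 0.999/0.001 = 999.
Need 1.8ⁿ ≥ 999 ÷ (5/499) = 99700.2.
1.8¹⁹ ≈70823.5 falls short of 99700.2 but 1.8²⁰ ≈127482 reaches it, so n = 20.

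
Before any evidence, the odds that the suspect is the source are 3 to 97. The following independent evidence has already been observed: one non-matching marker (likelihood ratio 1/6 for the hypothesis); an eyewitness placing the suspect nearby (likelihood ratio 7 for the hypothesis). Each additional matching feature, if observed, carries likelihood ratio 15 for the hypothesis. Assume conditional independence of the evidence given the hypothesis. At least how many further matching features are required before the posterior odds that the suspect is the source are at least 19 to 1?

3

Prior odds = 3/97.
Combined Bayes factor of the evidence already in hand = (1/6) × 7 = 7/6.
Odds after that evidence = (3/97) × 7/6 = 7/194.
Target odds = 19.
Need 15ⁿ ≥ 19 ÷ (7/194) = 3686/7.
15² = 225 falls short of 3686/7 but 15³ = 3375 reaches it, so n = 3.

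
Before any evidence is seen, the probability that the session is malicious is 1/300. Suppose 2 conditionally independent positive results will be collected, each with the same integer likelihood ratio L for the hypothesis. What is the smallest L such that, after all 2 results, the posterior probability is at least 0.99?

173

Prior odds = (1/300)/(299/300) = 1/299.
Target odds = 0.99/0.01 = 99.
Need L² ≥ 99 ÷ (1/299) = 29601.
172² = 29584 < 29601 ≤ 29929 = 173², so L = 173.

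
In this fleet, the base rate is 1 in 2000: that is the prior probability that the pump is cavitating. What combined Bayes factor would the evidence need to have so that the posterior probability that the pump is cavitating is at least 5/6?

Prior odds = 0.0005/0.9995 = 1/1999.
Target odds = (5/6)/(1/6) = 5.
Required Bayes factor = 5 ÷ (1/1999) = 9995.

9995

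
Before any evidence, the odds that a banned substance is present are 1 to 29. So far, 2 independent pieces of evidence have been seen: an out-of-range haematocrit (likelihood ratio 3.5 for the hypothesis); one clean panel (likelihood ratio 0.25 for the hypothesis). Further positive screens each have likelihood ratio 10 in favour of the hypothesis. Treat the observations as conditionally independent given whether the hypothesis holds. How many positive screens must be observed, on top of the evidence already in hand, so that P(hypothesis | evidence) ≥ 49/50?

4

Prior odds = 1/29.
Combined Bayes factor of the evidence already in hand = 3.5 × 0.25 = 0.875.
Odds after that evidence = (1/29) × 0.875 = 7/232.
Target odds = 0.98/0.02 = 49.
Need 10ⁿ ≥ 49 ÷ (7/232) = 1624.
10³ = 1000 falls short of 1624 but 10⁴ = 10000 reaches it, so n = 4.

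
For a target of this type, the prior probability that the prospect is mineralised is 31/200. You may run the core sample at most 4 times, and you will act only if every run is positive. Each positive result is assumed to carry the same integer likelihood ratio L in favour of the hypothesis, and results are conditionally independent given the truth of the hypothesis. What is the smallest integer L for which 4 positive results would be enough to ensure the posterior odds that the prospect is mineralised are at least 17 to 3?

Prior odds = 0.155/0.845 = 31/169.
Target odds = 17/3.
Need L⁴ ≥ 17/3 ÷ (31/169) = 2873/93.
2⁴ = 16 < 2873/93 ≤ 81 = 3⁴, so L = 3.

3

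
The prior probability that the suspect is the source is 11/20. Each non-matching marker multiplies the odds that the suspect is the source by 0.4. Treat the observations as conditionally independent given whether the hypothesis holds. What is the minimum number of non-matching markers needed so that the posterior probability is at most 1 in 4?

2

Prior odds = 0.55/0.45 = 11/9.
Likelihood ratio per non-matching marker = 0.4.
Target odds: 0.25 ÷ 0.75 = 1/3.
Require 0.4ⁿ ≤ 1/3 ÷ (11/9) = 3/11.
0.4¹ = 0.4 is still above 3/11 but 0.4² = 0.16 is at or below it, so n = 2.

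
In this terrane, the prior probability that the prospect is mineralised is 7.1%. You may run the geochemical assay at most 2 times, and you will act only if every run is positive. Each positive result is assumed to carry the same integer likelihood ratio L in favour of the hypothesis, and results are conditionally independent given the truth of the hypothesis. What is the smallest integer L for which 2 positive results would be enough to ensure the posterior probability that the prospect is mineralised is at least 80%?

Prior odds = 0.071/0.929 = 71/929.
Target odds = 0.8/0.2 = 4.
Need L² ≥ 4 ÷ (71/929) = 3716/71.
7² = 49 < 3716/71 ≤ 64 = 8², so L = 8.

8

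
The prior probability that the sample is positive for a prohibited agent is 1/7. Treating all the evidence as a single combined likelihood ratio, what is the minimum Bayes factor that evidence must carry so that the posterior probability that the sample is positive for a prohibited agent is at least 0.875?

Prior odds = (1/7)/(6/7) = 1/6.
Target odds = 0.875/0.125 = 7.
Required Bayes factor = 7 ÷ (1/6) = 42.

42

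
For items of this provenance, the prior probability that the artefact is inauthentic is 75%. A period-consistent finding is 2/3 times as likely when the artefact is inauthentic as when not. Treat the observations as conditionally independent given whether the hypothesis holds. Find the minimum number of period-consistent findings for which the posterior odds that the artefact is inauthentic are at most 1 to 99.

Prior odds = 0.75/0.25 = 3.
Likelihood ratio per period-consistent finding = 2/3.
Target odds = 1/99.
Require (2/3)ⁿ ≤ 1/99 ÷ 3 = 1/297.
(2/3)¹⁴ = 16384/4782969 is still above 1/297 but (2/3)¹⁵ = 32768/14348907 is at or below it, so n = 15.

15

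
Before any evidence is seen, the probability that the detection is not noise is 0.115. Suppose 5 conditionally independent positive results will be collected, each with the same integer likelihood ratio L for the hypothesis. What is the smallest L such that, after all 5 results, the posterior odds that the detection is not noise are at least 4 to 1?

2

Prior odds = 0.115/0.885 = 23/177.
Target odds = 4.
Need L⁵ ≥ 4 ÷ (23/177) = 708/23.
1⁵ = 1 < 708/23 ≤ 32 = 2⁵, so L = 2.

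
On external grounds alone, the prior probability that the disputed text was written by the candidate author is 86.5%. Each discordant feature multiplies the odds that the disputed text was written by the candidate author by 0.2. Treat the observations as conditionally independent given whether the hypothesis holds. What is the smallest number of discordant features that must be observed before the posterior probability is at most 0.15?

Prior odds = 0.865/0.135 = 173/27.
Likelihood ratio per discordant feature = 0.2.
Target posterior odds = 0.15/0.85 = 3/17.
Require 0.2ⁿ ≤ 3/17 ÷ (173/27) = 81/2941.
0.2² = 0.04 is still above 81/2941 but 0.2³ = 0.008 is at or below it, so n = 3.

3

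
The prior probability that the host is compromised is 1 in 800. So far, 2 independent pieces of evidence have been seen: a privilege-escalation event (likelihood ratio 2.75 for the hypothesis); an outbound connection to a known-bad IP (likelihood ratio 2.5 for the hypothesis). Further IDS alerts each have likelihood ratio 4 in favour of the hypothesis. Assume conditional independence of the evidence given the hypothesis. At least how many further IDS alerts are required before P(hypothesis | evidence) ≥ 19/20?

Prior odds = 0.00125/0.99875 = 1/799.
Combined Bayes factor of the evidence already in hand = 2.75 × 2.5 = 6.875.
Odds after that evidence = (1/799) × 6.875 = 55/6392.
Target odds = 0.95/0.05 = 19.
Need 4ⁿ ≥ 19 ÷ (55/6392) = 121448/55.
4⁵ = 1024 falls short of 121448/55 but 4⁶ = 4096 reaches it, so n = 6.

6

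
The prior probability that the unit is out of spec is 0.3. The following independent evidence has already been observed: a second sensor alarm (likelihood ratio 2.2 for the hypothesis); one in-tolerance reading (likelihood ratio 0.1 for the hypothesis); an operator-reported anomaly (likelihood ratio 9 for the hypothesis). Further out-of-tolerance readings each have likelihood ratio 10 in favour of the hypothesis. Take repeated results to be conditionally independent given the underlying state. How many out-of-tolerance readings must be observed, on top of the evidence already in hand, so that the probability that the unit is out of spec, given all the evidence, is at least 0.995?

Prior odds = 0.3/0.7 = 3/7.
Combined Bayes factor of the evidence already in hand = 2.2 × 0.1 × 9 = 1.98.
Odds after that evidence = (3/7) × 1.98 = 297/350.
Target odds = 0.995/0.005 = 199.
Need 10ⁿ ≥ 199 ÷ (297/350) = 69650/297.
10² = 100 falls short of 69650/297 but 10³ = 1000 reaches it, so n = 3.

3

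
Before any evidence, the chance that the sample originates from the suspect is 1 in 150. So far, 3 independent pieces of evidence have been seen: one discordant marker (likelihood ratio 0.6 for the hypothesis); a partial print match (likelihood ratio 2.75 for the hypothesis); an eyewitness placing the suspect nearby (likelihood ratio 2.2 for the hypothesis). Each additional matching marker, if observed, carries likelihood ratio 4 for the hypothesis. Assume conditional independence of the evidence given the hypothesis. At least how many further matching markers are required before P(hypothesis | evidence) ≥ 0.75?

4

Prior odds = (1/150)/(149/150) = 1/149.
Combined Bayes factor of the evidence already in hand = 0.6 × 2.75 × 2.2 = 3.63.
Odds after that evidence = (1/149) × 3.63 = 363/14900.
Target odds = 0.75/0.25 = 3.
Need 4ⁿ ≥ 3 ÷ (363/14900) = 14900/121.
4³ = 64 falls short of 14900/121 but 4⁴ = 256 reaches it, so n = 4.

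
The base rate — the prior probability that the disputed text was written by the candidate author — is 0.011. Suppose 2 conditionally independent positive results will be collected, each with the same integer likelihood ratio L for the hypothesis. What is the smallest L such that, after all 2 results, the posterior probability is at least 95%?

Prior odds = 0.011/0.989 = 11/989.
Target odds = 0.95/0.05 = 19.
Need L² ≥ 19 ÷ (11/989) = 18791/11.
41² = 1681 < 18791/11 ≤ 1764 = 42², so L = 42.

42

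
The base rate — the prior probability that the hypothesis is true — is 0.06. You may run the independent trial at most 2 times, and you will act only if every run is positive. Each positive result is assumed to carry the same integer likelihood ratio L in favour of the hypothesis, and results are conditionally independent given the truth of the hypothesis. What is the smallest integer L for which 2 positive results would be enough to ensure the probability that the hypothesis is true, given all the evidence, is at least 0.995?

56

Prior odds = 0.06/0.94 = 3/47.
Target odds = 0.995/0.005 = 199.
Need L² ≥ 199 ÷ (3/47) = 9353/3.
55² = 3025 < 9353/3 ≤ 3136 = 56², so L = 56.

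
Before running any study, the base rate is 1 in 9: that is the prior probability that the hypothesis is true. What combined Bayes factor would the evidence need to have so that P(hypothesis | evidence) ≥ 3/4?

Prior odds = (1/9)/(8/9) = 0.125.
Target odds = 0.75/0.25 = 3.
Required Bayes factor = 3 ÷ 0.125 = 24.

24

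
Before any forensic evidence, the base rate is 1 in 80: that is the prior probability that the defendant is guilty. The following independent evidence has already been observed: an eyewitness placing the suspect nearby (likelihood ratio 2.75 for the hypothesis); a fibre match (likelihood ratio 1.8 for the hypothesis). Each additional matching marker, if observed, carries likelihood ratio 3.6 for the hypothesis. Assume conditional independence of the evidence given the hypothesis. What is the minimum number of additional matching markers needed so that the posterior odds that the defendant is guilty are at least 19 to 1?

5

Prior odds = 0.0125/0.9875 = 1/79.
Combined Bayes factor of the evidence already in hand = 2.75 × 1.8 = 4.95.
Odds after that evidence = (1/79) × 4.95 = 99/1580.
Target odds = 19.
Need 3.6ⁿ ≥ 19 ÷ (99/1580) = 30020/99.
3.6⁴ = 167.9616 falls short of 30020/99 but 3.6⁵ = 604.66176 reaches it, so n = 5.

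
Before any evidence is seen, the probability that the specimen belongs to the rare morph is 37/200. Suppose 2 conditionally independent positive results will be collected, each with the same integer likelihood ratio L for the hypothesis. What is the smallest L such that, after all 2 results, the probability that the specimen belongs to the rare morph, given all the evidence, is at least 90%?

Prior odds = 0.185/0.815 = 37/163.
Target odds = 0.9/0.1 = 9.
Need L² ≥ 9 ÷ (37/163) = 1467/37.
6² = 36 < 1467/37 ≤ 49 = 7², so L = 7.

7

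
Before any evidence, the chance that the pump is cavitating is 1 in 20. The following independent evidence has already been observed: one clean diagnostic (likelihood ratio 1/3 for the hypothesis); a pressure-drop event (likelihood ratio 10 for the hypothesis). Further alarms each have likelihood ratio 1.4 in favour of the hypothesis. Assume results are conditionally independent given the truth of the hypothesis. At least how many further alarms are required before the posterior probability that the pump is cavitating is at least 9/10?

Prior odds = 0.05/0.95 = 1/19.
Combined Bayes factor of the evidence already in hand = (1/3) × 10 = 10/3.
Odds after that evidence = (1/19) × 10/3 = 10/57.
Target odds = 0.9/0.1 = 9.
Need 1.4ⁿ ≥ 9 ÷ (10/57) = 51.3.
1.4¹¹ ≈40.4957 falls short of 51.3 but 1.4¹² ≈56.6939 reaches it, so n = 12.

12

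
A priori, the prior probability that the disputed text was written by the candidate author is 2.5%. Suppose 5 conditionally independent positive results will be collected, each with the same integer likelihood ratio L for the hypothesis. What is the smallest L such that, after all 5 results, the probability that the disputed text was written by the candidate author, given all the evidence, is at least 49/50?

Prior odds = 0.025/0.975 = 1/39.
Target odds = 0.98/0.02 = 49.
Need L⁵ ≥ 49 ÷ (1/39) = 1911.
4⁵ = 1024 < 1911 ≤ 3125 = 5⁵, so L = 5.

5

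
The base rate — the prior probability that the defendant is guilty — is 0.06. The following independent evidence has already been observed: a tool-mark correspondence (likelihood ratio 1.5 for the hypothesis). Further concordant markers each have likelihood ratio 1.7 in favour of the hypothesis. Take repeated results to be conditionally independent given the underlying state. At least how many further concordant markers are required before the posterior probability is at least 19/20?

Prior odds = 0.06/0.94 = 3/47.
Bayes factor of the evidence already in hand = 1.5.
Odds after that evidence = (3/47) × 1.5 = 9/94.
Target odds = 0.95/0.05 = 19.
Need 1.7ⁿ ≥ 19 ÷ (9/94) = 1786/9.
1.7⁹ ≈118.588 falls short of 1786/9 but 1.7¹⁰ ≈201.599 reaches it, so n = 10.

10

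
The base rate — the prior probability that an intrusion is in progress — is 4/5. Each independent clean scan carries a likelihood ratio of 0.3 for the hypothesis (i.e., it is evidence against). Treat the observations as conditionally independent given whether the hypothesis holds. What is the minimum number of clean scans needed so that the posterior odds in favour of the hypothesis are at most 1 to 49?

5

Prior odds: 0.8 ÷ 0.2 = 4.
Likelihood ratio per clean scan = 0.3.
Target odds = 1/49.
Need 4 × 0.3ⁿ ≤ 1/49, i.e. 0.3ⁿ ≤ 1/196.
0.3⁴ = 0.0081 is still above 1/196 but 0.3⁵ = 243/100000 is at or below it, so n = 5.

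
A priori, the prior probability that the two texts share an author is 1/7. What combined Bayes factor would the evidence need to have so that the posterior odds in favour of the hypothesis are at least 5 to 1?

Prior odds = (1/7)/(6/7) = 1/6.
Target odds = 5.
Required Bayes factor = 5 ÷ (1/6) = 30.

30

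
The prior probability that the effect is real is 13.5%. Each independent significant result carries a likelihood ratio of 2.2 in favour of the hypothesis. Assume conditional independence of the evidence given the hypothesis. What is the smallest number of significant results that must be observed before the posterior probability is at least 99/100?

9

Prior odds: 0.135 ÷ 0.865 = 27/173.
Likelihood ratio per significant result = 2.2.
Target posterior odds = 0.99/0.01 = 99.
Need (27/173) × 2.2ⁿ ≥ 99, i.e. 2.2ⁿ ≥ 1903/3.
2.2⁸ = 214358881/390625 falls short of 1903/3 but 2.2⁹ ≈1207.27 reaches it, so n = 9.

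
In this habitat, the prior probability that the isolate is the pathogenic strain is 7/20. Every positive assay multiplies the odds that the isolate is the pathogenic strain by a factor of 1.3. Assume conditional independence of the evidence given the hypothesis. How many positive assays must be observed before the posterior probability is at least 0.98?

18

Prior odds: 0.35 ÷ 0.65 = 7/13.
Likelihood ratio per positive assay = 1.3.
Target posterior odds = 0.98/0.02 = 49.
Require 1.3ⁿ ≥ 49 ÷ (7/13) = 91.
1.3¹⁷ ≈86.5042 falls short of 91 but 1.3¹⁸ ≈112.455 reaches it, so n = 18.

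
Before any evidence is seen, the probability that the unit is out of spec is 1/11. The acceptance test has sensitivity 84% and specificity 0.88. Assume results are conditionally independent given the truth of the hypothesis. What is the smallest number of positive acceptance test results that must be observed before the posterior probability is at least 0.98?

4

Prior odds = (1/11)/(10/11) = 0.1.
False-positive rate = 1 − 0.88 = 0.12; likelihood ratio of a positive = 0.84/0.12 = 7.
Target odds: 0.98 ÷ 0.02 = 49.
Need 0.1 × 7ⁿ ≥ 49, i.e. 7ⁿ ≥ 490.
7³ = 343 falls short of 490 but 7⁴ = 2401 reaches it, so n = 4.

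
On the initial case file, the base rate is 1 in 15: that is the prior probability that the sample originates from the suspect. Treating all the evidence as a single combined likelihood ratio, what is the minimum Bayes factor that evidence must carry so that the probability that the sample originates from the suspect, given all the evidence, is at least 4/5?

Prior odds = (1/15)/(14/15) = 1/14.
Target odds = 0.8/0.2 = 4.
Required Bayes factor = 4 ÷ (1/14) = 56.

56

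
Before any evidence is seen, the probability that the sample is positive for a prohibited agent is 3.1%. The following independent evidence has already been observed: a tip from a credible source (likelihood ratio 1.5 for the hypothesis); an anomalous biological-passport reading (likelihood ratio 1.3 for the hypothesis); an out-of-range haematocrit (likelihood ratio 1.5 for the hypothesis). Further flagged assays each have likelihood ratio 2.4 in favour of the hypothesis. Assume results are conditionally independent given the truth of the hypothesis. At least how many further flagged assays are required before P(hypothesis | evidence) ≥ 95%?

Prior odds = 0.031/0.969 = 31/969.
Combined Bayes factor of the evidence already in hand = 1.5 × 1.3 × 1.5 = 2.925.
Odds after that evidence = (31/969) × 2.925 = 1209/12920.
Target odds = 0.95/0.05 = 19.
Need 2.4ⁿ ≥ 19 ÷ (1209/12920) = 245480/1209.
2.4⁶ = 2985984/15625 falls short of 245480/1209 but 2.4⁷ = 35831808/78125 reaches it, so n = 7.

7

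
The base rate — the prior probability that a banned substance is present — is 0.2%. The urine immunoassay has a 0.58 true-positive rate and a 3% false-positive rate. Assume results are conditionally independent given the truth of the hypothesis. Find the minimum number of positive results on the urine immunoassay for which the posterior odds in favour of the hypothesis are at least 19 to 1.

Prior odds: 0.002 ÷ 0.998 = 1/499.
Likelihood ratio of a positive result = 0.58/0.03 = 58/3.
Target odds = 19.
Need (1/499) × (58/3)ⁿ ≥ 19, i.e. (58/3)ⁿ ≥ 9481.
(58/3)³ = 195112/27 falls short of 9481 but (58/3)⁴ = 11316496/81 reaches it, so n = 4.

4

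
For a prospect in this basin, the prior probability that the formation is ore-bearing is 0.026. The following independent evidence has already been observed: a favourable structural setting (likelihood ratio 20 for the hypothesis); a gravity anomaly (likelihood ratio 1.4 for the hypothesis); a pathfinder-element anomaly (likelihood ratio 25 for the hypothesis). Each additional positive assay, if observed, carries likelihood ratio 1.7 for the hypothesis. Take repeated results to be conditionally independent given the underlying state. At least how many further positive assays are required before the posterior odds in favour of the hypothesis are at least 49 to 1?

2

Prior odds = 0.026/0.974 = 13/487.
Combined Bayes factor of the evidence already in hand = 20 × 1.4 × 25 = 700.
Odds after that evidence = (13/487) × 700 = 9100/487.
Target odds = 49.
Need 1.7ⁿ ≥ 49 ÷ (9100/487) = 3409/1300.
1.7¹ = 1.7 falls short of 3409/1300 but 1.7² = 2.89 reaches it, so n = 2.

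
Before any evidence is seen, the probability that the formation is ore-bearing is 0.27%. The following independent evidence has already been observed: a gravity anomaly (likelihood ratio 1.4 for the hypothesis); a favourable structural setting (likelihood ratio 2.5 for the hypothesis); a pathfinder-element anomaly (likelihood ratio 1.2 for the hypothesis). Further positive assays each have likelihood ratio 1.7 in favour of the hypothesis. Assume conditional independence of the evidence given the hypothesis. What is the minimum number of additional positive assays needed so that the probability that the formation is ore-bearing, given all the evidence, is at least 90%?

13

Prior odds = 0.0027/0.9973 = 27/9973.
Combined Bayes factor of the evidence already in hand = 1.4 × 2.5 × 1.2 = 4.2.
Odds after that evidence = (27/9973) × 4.2 = 567/49865.
Target odds = 0.9/0.1 = 9.
Need 1.7ⁿ ≥ 9 ÷ (567/49865) = 49865/63.
1.7¹² ≈582.622 falls short of 49865/63 but 1.7¹³ ≈990.458 reaches it, so n = 13.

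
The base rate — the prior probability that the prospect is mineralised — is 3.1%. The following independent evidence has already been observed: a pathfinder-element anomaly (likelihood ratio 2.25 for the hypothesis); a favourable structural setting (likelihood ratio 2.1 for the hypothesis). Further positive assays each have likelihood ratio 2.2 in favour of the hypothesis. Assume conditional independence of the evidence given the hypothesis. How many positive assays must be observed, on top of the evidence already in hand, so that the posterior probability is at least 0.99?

9

Prior odds = 0.031/0.969 = 31/969.
Combined Bayes factor of the evidence already in hand = 2.25 × 2.1 = 4.725.
Odds after that evidence = (31/969) × 4.725 = 1953/12920.
Target odds = 0.99/0.01 = 99.
Need 2.2ⁿ ≥ 99 ÷ (1953/12920) = 142120/217.
2.2⁸ = 214358881/390625 falls short of 142120/217 but 2.2⁹ ≈1207.27 reaches it, so n = 9.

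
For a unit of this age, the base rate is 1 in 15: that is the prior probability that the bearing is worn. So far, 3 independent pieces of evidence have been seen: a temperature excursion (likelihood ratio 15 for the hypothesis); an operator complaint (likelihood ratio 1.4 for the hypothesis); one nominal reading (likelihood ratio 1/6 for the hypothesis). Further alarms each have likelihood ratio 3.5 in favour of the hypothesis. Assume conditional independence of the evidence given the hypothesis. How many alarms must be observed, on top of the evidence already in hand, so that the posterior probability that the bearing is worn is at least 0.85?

3

Prior odds = (1/15)/(14/15) = 1/14.
Combined Bayes factor of the evidence already in hand = 15 × 1.4 × (1/6) = 3.5.
Odds after that evidence = (1/14) × 3.5 = 0.25.
Target odds = 0.85/0.15 = 17/3.
Need 3.5ⁿ ≥ 17/3 ÷ 0.25 = 68/3.
3.5² = 12.25 falls short of 68/3 but 3.5³ = 42.875 reaches it, so n = 3.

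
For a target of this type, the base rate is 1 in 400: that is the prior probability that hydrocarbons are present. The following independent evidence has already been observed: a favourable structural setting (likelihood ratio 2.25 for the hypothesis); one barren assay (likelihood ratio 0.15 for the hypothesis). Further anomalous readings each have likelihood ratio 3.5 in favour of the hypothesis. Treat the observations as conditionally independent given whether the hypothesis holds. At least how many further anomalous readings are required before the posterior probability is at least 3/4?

Prior odds = 0.0025/0.9975 = 1/399.
Combined Bayes factor of the evidence already in hand = 2.25 × 0.15 = 0.3375.
Odds after that evidence = (1/399) × 0.3375 = 9/10640.
Target odds = 0.75/0.25 = 3.
Need 3.5ⁿ ≥ 3 ÷ (9/10640) = 10640/3.
3.5⁶ = 1838.265625 falls short of 10640/3 but 3.5⁷ = 823543/128 reaches it, so n = 7.

7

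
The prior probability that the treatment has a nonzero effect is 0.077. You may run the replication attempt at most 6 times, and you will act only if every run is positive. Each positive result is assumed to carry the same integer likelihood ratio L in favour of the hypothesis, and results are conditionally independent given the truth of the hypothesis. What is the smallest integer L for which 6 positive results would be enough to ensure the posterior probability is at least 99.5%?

4

Prior odds = 0.077/0.923 = 77/923.
Target odds = 0.995/0.005 = 199.
Need L⁶ ≥ 199 ÷ (77/923) = 183677/77.
3⁶ = 729 < 183677/77 ≤ 4096 = 4⁶, so L = 4.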